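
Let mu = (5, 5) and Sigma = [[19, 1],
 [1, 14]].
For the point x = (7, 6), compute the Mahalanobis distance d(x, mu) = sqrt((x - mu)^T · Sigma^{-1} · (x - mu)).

Step 1 — centre the observation: (x - mu) = (2, 1).

Step 2 — invert Sigma. det(Sigma) = 19·14 - (1)² = 265.
  Sigma^{-1} = (1/det) · [[d, -b], [-b, a]] = [[0.0528, -0.0038],
 [-0.0038, 0.0717]].

Step 3 — form the quadratic (x - mu)^T · Sigma^{-1} · (x - mu):
  Sigma^{-1} · (x - mu) = (0.1019, 0.0642).
  (x - mu)^T · [Sigma^{-1} · (x - mu)] = (2)·(0.1019) + (1)·(0.0642) = 0.2679.

Step 4 — take square root: d = √(0.2679) ≈ 0.5176.

d(x, mu) = √(0.2679) ≈ 0.5176


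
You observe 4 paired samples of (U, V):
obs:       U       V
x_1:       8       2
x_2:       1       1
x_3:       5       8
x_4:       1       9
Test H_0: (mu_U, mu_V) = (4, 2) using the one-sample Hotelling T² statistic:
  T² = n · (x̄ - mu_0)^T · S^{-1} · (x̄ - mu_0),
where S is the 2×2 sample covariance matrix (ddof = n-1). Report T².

Step 1 — sample mean vector:
  mean(U) = (8 + 1 + 5 + 1) / 4 = 15/4 = 3.75
  mean(V) = (2 + 1 + 8 + 9) / 4 = 20/4 = 5
  x̄ = (3.75, 5),  deviation x̄ - mu_0 = (3.75, 5) - (4, 2) = (-0.25, 3).

Step 2 — sample covariance matrix, S[i,j] = (1/(n-1)) · Σ_k (x_{k,i} - mean_i) · (x_{k,j} - mean_j), divisor n-1 = 3:
  S[U,U] = ((4.25)·(4.25) + (-2.75)·(-2.75) + (1.25)·(1.25) + (-2.75)·(-2.75)) / 3 = 34.75/3 = 11.5833
  S[U,V] = ((4.25)·(-3) + (-2.75)·(-4) + (1.25)·(3) + (-2.75)·(4)) / 3 = -9/3 = -3
  S[V,V] = ((-3)·(-3) + (-4)·(-4) + (3)·(3) + (4)·(4)) / 3 = 50/3 = 16.6667
  S = [[11.5833, -3],
 [-3, 16.6667]].

Step 3 — invert S. det(S) = 11.5833·16.6667 - (-3)² = 184.0556.
  S^{-1} = (1/det) · [[d, -b], [-b, a]] = [[0.0906, 0.0163],
 [0.0163, 0.0629]].

Step 4 — quadratic form (x̄ - mu_0)^T · S^{-1} · (x̄ - mu_0):
  S^{-1} · (x̄ - mu_0) = (0.0263, 0.1847),
  (x̄ - mu_0)^T · [...] = (-0.25)·(0.0263) + (3)·(0.1847) = 0.5476.

Step 5 — scale by n: T² = 4 · 0.5476 = 2.1905.

T² ≈ 2.1905


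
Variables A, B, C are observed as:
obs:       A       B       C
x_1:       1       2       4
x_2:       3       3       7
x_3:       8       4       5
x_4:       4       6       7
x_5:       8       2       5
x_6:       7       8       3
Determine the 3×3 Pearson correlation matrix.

Step 1 — column means:
  mean(A) = (1 + 3 + 8 + 4 + 8 + 7) / 6 = 31/6 = 5.1667
  mean(B) = (2 + 3 + 4 + 6 + 2 + 8) / 6 = 25/6 = 4.1667
  mean(C) = (4 + 7 + 5 + 7 + 5 + 3) / 6 = 31/6 = 5.1667

Step 2 — sample variances and covariances s[i,j] = (1/(n-1)) · Σ_k (x_{k,i} - mean_i) · (x_{k,j} - mean_j), with n-1 = 5:
  s[A,A] = ((-4.1667)·(-4.1667) + (-2.1667)·(-2.1667) + (2.8333)·(2.8333) + (-1.1667)·(-1.1667) + (2.8333)·(2.8333) + (1.8333)·(1.8333)) / 5 = 42.8333/5 = 8.5667
  s[A,B] = ((-4.1667)·(-2.1667) + (-2.1667)·(-1.1667) + (2.8333)·(-0.1667) + (-1.1667)·(1.8333) + (2.8333)·(-2.1667) + (1.8333)·(3.8333)) / 5 = 9.8333/5 = 1.9667
  s[A,C] = ((-4.1667)·(-1.1667) + (-2.1667)·(1.8333) + (2.8333)·(-0.1667) + (-1.1667)·(1.8333) + (2.8333)·(-0.1667) + (1.8333)·(-2.1667)) / 5 = -6.1667/5 = -1.2333
  s[B,B] = ((-2.1667)·(-2.1667) + (-1.1667)·(-1.1667) + (-0.1667)·(-0.1667) + (1.8333)·(1.8333) + (-2.1667)·(-2.1667) + (3.8333)·(3.8333)) / 5 = 28.8333/5 = 5.7667
  s[B,C] = ((-2.1667)·(-1.1667) + (-1.1667)·(1.8333) + (-0.1667)·(-0.1667) + (1.8333)·(1.8333) + (-2.1667)·(-0.1667) + (3.8333)·(-2.1667)) / 5 = -4.1667/5 = -0.8333
  s[C,C] = ((-1.1667)·(-1.1667) + (1.8333)·(1.8333) + (-0.1667)·(-0.1667) + (1.8333)·(1.8333) + (-0.1667)·(-0.1667) + (-2.1667)·(-2.1667)) / 5 = 12.8333/5 = 2.5667
  Sample standard deviations s_i = √(s[i,i]):
  s(A) = √(8.5667) = 2.9269
  s(B) = √(5.7667) = 2.4014
  s(C) = √(2.5667) = 1.6021

Step 3 — r_{ij} = s_{ij} / (s_i · s_j):
  r[A,A] = 1 (diagonal).
  r[A,B] = 1.9667 / (2.9269 · 2.4014) = 1.9667 / 7.0286 = 0.2798
  r[A,C] = -1.2333 / (2.9269 · 1.6021) = -1.2333 / 4.6891 = -0.263
  r[B,B] = 1 (diagonal).
  r[B,C] = -0.8333 / (2.4014 · 1.6021) = -0.8333 / 3.8472 = -0.2166
  r[C,C] = 1 (diagonal).

R is symmetric with unit diagonal. Assembling:

R = [[1, 0.2798, -0.263],
 [0.2798, 1, -0.2166],
 [-0.263, -0.2166, 1]]


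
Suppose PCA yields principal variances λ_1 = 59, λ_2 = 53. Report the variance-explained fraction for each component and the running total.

Step 1 — total variance = trace(Sigma) = Σ λ_i = 59 + 53 = 112.

Step 2 — fraction explained by component i = λ_i / Σ λ:
  PC1: 59/112 = 0.5268
  PC2: 53/112 = 0.4732

Step 3 — cumulative fraction after k components = (λ_1 + ... + λ_k) / Σ λ:
  k = 1: 59/112 = 0.5268
  k = 2: (59 + 53)/112 = 112/112 = 1

Summary (fraction, with percent):

explained: PC1 0.5268 (52.68%), PC2 0.4732 (47.32%);  cumulative: 0.5268, 1


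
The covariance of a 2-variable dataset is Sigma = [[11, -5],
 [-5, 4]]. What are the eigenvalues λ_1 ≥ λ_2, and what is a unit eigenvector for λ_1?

Step 1 — characteristic polynomial of 2×2 Sigma:
  det(Sigma - λI) = λ² - trace · λ + det = 0.
  trace = 11 + 4 = 15, det = 11·4 - (-5)² = 19.
Step 2 — discriminant:
  Δ = trace² - 4·det = 225 - 76 = 149.
Step 3 — eigenvalues:
  λ = (trace ± √Δ)/2 = (15 ± 12.2066)/2,
  λ_1 = 13.6033,  λ_2 = 1.3967.

Step 4 — unit eigenvector for λ_1: solve (Sigma - λ_1 I)v = 0. First row:
  (11 - 13.6033)·v_x + (-5)·v_y = 0, i.e. (-2.6033)·v_x + (-5)·v_y = 0,
  so v ∝ (b, λ_1 - a) = (-5, 2.6033); multiply by -1 so the first entry is positive: u = (5, -2.6033).
  ||u|| = √((5)² + (-2.6033)²) = √(31.7771) ≈ 5.6371,
  v_1 = u/||u|| ≈ (0.887, -0.4618) (||v_1|| = 1).

λ_1 = 13.6033,  λ_2 = 1.3967;  v_1 ≈ (0.887, -0.4618)


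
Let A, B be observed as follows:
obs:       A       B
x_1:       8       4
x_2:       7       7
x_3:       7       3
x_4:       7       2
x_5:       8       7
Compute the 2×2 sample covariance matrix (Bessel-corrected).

Step 1 — column means:
  mean(A) = (8 + 7 + 7 + 7 + 8) / 5 = 37/5 = 7.4
  mean(B) = (4 + 7 + 3 + 2 + 7) / 5 = 23/5 = 4.6

Step 2 — sample covariance S[i,j] = (1/(n-1)) · Σ_k (x_{k,i} - mean_i) · (x_{k,j} - mean_j), with n-1 = 4.
  S[A,A] = ((0.6)·(0.6) + (-0.4)·(-0.4) + (-0.4)·(-0.4) + (-0.4)·(-0.4) + (0.6)·(0.6)) / 4 = 1.2/4 = 0.3
  S[A,B] = ((0.6)·(-0.6) + (-0.4)·(2.4) + (-0.4)·(-1.6) + (-0.4)·(-2.6) + (0.6)·(2.4)) / 4 = 1.8/4 = 0.45
  S[B,B] = ((-0.6)·(-0.6) + (2.4)·(2.4) + (-1.6)·(-1.6) + (-2.6)·(-2.6) + (2.4)·(2.4)) / 4 = 21.2/4 = 5.3

S is symmetric (S[j,i] = S[i,j]). Assembling:

S = [[0.3, 0.45],
 [0.45, 5.3]]


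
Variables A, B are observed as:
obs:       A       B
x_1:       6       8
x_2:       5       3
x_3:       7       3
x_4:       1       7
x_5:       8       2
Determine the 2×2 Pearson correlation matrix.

Step 1 — column means:
  mean(A) = (6 + 5 + 7 + 1 + 8) / 5 = 27/5 = 5.4
  mean(B) = (8 + 3 + 3 + 7 + 2) / 5 = 23/5 = 4.6

Step 2 — sample variances and covariances s[i,j] = (1/(n-1)) · Σ_k (x_{k,i} - mean_i) · (x_{k,j} - mean_j), with n-1 = 4:
  s[A,A] = ((0.6)·(0.6) + (-0.4)·(-0.4) + (1.6)·(1.6) + (-4.4)·(-4.4) + (2.6)·(2.6)) / 4 = 29.2/4 = 7.3
  s[A,B] = ((0.6)·(3.4) + (-0.4)·(-1.6) + (1.6)·(-1.6) + (-4.4)·(2.4) + (2.6)·(-2.6)) / 4 = -17.2/4 = -4.3
  s[B,B] = ((3.4)·(3.4) + (-1.6)·(-1.6) + (-1.6)·(-1.6) + (2.4)·(2.4) + (-2.6)·(-2.6)) / 4 = 29.2/4 = 7.3
  Sample standard deviations s_i = √(s[i,i]):
  s(A) = √(7.3) = 2.7019
  s(B) = √(7.3) = 2.7019

Step 3 — r_{ij} = s_{ij} / (s_i · s_j):
  r[A,A] = 1 (diagonal).
  r[A,B] = -4.3 / (2.7019 · 2.7019) = -4.3 / 7.3 = -0.589
  r[B,B] = 1 (diagonal).

R is symmetric with unit diagonal. Assembling:

R = [[1, -0.589],
 [-0.589, 1]]


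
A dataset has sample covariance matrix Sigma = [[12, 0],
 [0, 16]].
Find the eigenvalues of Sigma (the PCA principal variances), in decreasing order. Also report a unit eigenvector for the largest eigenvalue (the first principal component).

Step 1 — characteristic polynomial of 2×2 Sigma:
  det(Sigma - λI) = λ² - trace · λ + det = 0.
  trace = 12 + 16 = 28, det = 12·16 - (0)² = 192.
Step 2 — discriminant:
  Δ = trace² - 4·det = 784 - 768 = 16.
Step 3 — eigenvalues:
  λ = (trace ± √Δ)/2 = (28 ± 4)/2,
  λ_1 = 16,  λ_2 = 12.

Step 4 — unit eigenvector for λ_1: Sigma is diagonal, so its eigenvectors are the coordinate axes. λ_1 = 16 is the diagonal entry on the second coordinate axis, hence
  v_1 = (0, 1) (||v_1|| = 1).

λ_1 = 16,  λ_2 = 12;  v_1 ≈ (0, 1)


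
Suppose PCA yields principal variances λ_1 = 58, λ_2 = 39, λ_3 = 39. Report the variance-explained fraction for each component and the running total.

Step 1 — total variance = trace(Sigma) = Σ λ_i = 58 + 39 + 39 = 136.

Step 2 — fraction explained by component i = λ_i / Σ λ:
  PC1: 58/136 = 0.4265
  PC2: 39/136 = 0.2868
  PC3: 39/136 = 0.2868

Step 3 — cumulative fraction after k components = (λ_1 + ... + λ_k) / Σ λ:
  k = 1: 58/136 = 0.4265
  k = 2: (58 + 39)/136 = 97/136 = 0.7132
  k = 3: (58 + 39 + 39)/136 = 136/136 = 1

Summary (fraction, with percent):

explained: PC1 0.4265 (42.65%), PC2 0.2868 (28.68%), PC3 0.2868 (28.68%);  cumulative: 0.4265, 0.7132, 1


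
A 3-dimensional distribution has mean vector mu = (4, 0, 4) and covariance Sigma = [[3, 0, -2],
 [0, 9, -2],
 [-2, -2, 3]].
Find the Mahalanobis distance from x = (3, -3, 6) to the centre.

Step 1 — centre the observation: (x - mu) = (-1, -3, 2).

Step 2 — invert Sigma (cofactor / det for 3×3, or solve directly):
  Sigma^{-1} = [[0.697, 0.1212, 0.5455],
 [0.1212, 0.1515, 0.1818],
 [0.5455, 0.1818, 0.8182]].

Step 3 — form the quadratic (x - mu)^T · Sigma^{-1} · (x - mu):
  Sigma^{-1} · (x - mu) = (0.0303, -0.2121, 0.5455).
  (x - mu)^T · [Sigma^{-1} · (x - mu)] = (-1)·(0.0303) + (-3)·(-0.2121) + (2)·(0.5455) = 1.697.

Step 4 — take square root: d = √(1.697) ≈ 1.3027.

d(x, mu) = √(1.697) ≈ 1.3027


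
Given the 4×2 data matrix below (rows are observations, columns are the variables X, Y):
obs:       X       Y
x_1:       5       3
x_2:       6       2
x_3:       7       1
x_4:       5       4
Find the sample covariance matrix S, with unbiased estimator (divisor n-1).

Step 1 — column means:
  mean(X) = (5 + 6 + 7 + 5) / 4 = 23/4 = 5.75
  mean(Y) = (3 + 2 + 1 + 4) / 4 = 10/4 = 2.5

Step 2 — sample covariance S[i,j] = (1/(n-1)) · Σ_k (x_{k,i} - mean_i) · (x_{k,j} - mean_j), with n-1 = 3.
  S[X,X] = ((-0.75)·(-0.75) + (0.25)·(0.25) + (1.25)·(1.25) + (-0.75)·(-0.75)) / 3 = 2.75/3 = 0.9167
  S[X,Y] = ((-0.75)·(0.5) + (0.25)·(-0.5) + (1.25)·(-1.5) + (-0.75)·(1.5)) / 3 = -3.5/3 = -1.1667
  S[Y,Y] = ((0.5)·(0.5) + (-0.5)·(-0.5) + (-1.5)·(-1.5) + (1.5)·(1.5)) / 3 = 5/3 = 1.6667

S is symmetric (S[j,i] = S[i,j]). Assembling:

S = [[0.9167, -1.1667],
 [-1.1667, 1.6667]]


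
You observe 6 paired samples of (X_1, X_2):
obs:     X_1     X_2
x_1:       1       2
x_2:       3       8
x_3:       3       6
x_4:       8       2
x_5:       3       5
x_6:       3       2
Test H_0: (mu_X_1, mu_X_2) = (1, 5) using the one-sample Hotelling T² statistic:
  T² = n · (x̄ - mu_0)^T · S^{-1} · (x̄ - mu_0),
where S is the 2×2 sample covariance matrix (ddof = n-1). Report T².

Step 1 — sample mean vector:
  mean(X_1) = (1 + 3 + 3 + 8 + 3 + 3) / 6 = 21/6 = 3.5
  mean(X_2) = (2 + 8 + 6 + 2 + 5 + 2) / 6 = 25/6 = 4.1667
  x̄ = (3.5, 4.1667),  deviation x̄ - mu_0 = (3.5, 4.1667) - (1, 5) = (2.5, -0.8333).

Step 2 — sample covariance matrix, S[i,j] = (1/(n-1)) · Σ_k (x_{k,i} - mean_i) · (x_{k,j} - mean_j), divisor n-1 = 5:
  S[X_1,X_1] = ((-2.5)·(-2.5) + (-0.5)·(-0.5) + (-0.5)·(-0.5) + (4.5)·(4.5) + (-0.5)·(-0.5) + (-0.5)·(-0.5)) / 5 = 27.5/5 = 5.5
  S[X_1,X_2] = ((-2.5)·(-2.1667) + (-0.5)·(3.8333) + (-0.5)·(1.8333) + (4.5)·(-2.1667) + (-0.5)·(0.8333) + (-0.5)·(-2.1667)) / 5 = -6.5/5 = -1.3
  S[X_2,X_2] = ((-2.1667)·(-2.1667) + (3.8333)·(3.8333) + (1.8333)·(1.8333) + (-2.1667)·(-2.1667) + (0.8333)·(0.8333) + (-2.1667)·(-2.1667)) / 5 = 32.8333/5 = 6.5667
  S = [[5.5, -1.3],
 [-1.3, 6.5667]].

Step 3 — invert S. det(S) = 5.5·6.5667 - (-1.3)² = 34.4267.
  S^{-1} = (1/det) · [[d, -b], [-b, a]] = [[0.1907, 0.0378],
 [0.0378, 0.1598]].

Step 4 — quadratic form (x̄ - mu_0)^T · S^{-1} · (x̄ - mu_0):
  S^{-1} · (x̄ - mu_0) = (0.4454, -0.0387),
  (x̄ - mu_0)^T · [...] = (2.5)·(0.4454) + (-0.8333)·(-0.0387) = 1.1458.

Step 5 — scale by n: T² = 6 · 1.1458 = 6.8745.

T² ≈ 6.8745


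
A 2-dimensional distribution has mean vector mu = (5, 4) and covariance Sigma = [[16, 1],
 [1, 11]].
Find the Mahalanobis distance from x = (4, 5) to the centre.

Step 1 — centre the observation: (x - mu) = (-1, 1).

Step 2 — invert Sigma. det(Sigma) = 16·11 - (1)² = 175.
  Sigma^{-1} = (1/det) · [[d, -b], [-b, a]] = [[0.0629, -0.0057],
 [-0.0057, 0.0914]].

Step 3 — form the quadratic (x - mu)^T · Sigma^{-1} · (x - mu):
  Sigma^{-1} · (x - mu) = (-0.0686, 0.0971).
  (x - mu)^T · [Sigma^{-1} · (x - mu)] = (-1)·(-0.0686) + (1)·(0.0971) = 0.1657.

Step 4 — take square root: d = √(0.1657) ≈ 0.4071.

d(x, mu) = √(0.1657) ≈ 0.4071


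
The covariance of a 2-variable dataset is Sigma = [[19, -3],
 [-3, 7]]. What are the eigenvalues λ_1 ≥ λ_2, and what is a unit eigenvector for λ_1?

Step 1 — characteristic polynomial of 2×2 Sigma:
  det(Sigma - λI) = λ² - trace · λ + det = 0.
  trace = 19 + 7 = 26, det = 19·7 - (-3)² = 124.
Step 2 — discriminant:
  Δ = trace² - 4·det = 676 - 496 = 180.
Step 3 — eigenvalues:
  λ = (trace ± √Δ)/2 = (26 ± 13.4164)/2,
  λ_1 = 19.7082,  λ_2 = 6.2918.

Step 4 — unit eigenvector for λ_1: solve (Sigma - λ_1 I)v = 0. First row:
  (19 - 19.7082)·v_x + (-3)·v_y = 0, i.e. (-0.7082)·v_x + (-3)·v_y = 0,
  so v ∝ (b, λ_1 - a) = (-3, 0.7082); multiply by -1 so the first entry is positive: u = (3, -0.7082).
  ||u|| = √((3)² + (-0.7082)²) = √(9.5016) ≈ 3.0825,
  v_1 = u/||u|| ≈ (0.9732, -0.2298) (||v_1|| = 1).

λ_1 = 19.7082,  λ_2 = 6.2918;  v_1 ≈ (0.9732, -0.2298)


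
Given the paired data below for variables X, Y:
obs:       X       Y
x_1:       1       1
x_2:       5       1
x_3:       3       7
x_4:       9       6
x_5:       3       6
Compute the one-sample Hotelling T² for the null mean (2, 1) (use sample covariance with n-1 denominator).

Step 1 — sample mean vector:
  mean(X) = (1 + 5 + 3 + 9 + 3) / 5 = 21/5 = 4.2
  mean(Y) = (1 + 1 + 7 + 6 + 6) / 5 = 21/5 = 4.2
  x̄ = (4.2, 4.2),  deviation x̄ - mu_0 = (4.2, 4.2) - (2, 1) = (2.2, 3.2).

Step 2 — sample covariance matrix, S[i,j] = (1/(n-1)) · Σ_k (x_{k,i} - mean_i) · (x_{k,j} - mean_j), divisor n-1 = 4:
  S[X,X] = ((-3.2)·(-3.2) + (0.8)·(0.8) + (-1.2)·(-1.2) + (4.8)·(4.8) + (-1.2)·(-1.2)) / 4 = 36.8/4 = 9.2
  S[X,Y] = ((-3.2)·(-3.2) + (0.8)·(-3.2) + (-1.2)·(2.8) + (4.8)·(1.8) + (-1.2)·(1.8)) / 4 = 10.8/4 = 2.7
  S[Y,Y] = ((-3.2)·(-3.2) + (-3.2)·(-3.2) + (2.8)·(2.8) + (1.8)·(1.8) + (1.8)·(1.8)) / 4 = 34.8/4 = 8.7
  S = [[9.2, 2.7],
 [2.7, 8.7]].

Step 3 — invert S. det(S) = 9.2·8.7 - (2.7)² = 72.75.
  S^{-1} = (1/det) · [[d, -b], [-b, a]] = [[0.1196, -0.0371],
 [-0.0371, 0.1265]].

Step 4 — quadratic form (x̄ - mu_0)^T · S^{-1} · (x̄ - mu_0):
  S^{-1} · (x̄ - mu_0) = (0.1443, 0.323),
  (x̄ - mu_0)^T · [...] = (2.2)·(0.1443) + (3.2)·(0.323) = 1.3512.

Step 5 — scale by n: T² = 5 · 1.3512 = 6.756.

T² ≈ 6.756


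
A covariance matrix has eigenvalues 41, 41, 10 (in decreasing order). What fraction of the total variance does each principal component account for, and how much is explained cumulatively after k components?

Step 1 — total variance = trace(Sigma) = Σ λ_i = 41 + 41 + 10 = 92.

Step 2 — fraction explained by component i = λ_i / Σ λ:
  PC1: 41/92 = 0.4457
  PC2: 41/92 = 0.4457
  PC3: 10/92 = 0.1087

Step 3 — cumulative fraction after k components = (λ_1 + ... + λ_k) / Σ λ:
  k = 1: 41/92 = 0.4457
  k = 2: (41 + 41)/92 = 82/92 = 0.8913
  k = 3: (41 + 41 + 10)/92 = 92/92 = 1

Summary (fraction, with percent):

explained: PC1 0.4457 (44.57%), PC2 0.4457 (44.57%), PC3 0.1087 (10.87%);  cumulative: 0.4457, 0.8913, 1


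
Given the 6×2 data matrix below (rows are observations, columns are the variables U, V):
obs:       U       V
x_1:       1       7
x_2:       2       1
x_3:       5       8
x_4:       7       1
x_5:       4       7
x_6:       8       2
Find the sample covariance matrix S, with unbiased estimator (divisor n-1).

Step 1 — column means:
  mean(U) = (1 + 2 + 5 + 7 + 4 + 8) / 6 = 27/6 = 4.5
  mean(V) = (7 + 1 + 8 + 1 + 7 + 2) / 6 = 26/6 = 4.3333

Step 2 — sample covariance S[i,j] = (1/(n-1)) · Σ_k (x_{k,i} - mean_i) · (x_{k,j} - mean_j), with n-1 = 5.
  S[U,U] = ((-3.5)·(-3.5) + (-2.5)·(-2.5) + (0.5)·(0.5) + (2.5)·(2.5) + (-0.5)·(-0.5) + (3.5)·(3.5)) / 5 = 37.5/5 = 7.5
  S[U,V] = ((-3.5)·(2.6667) + (-2.5)·(-3.3333) + (0.5)·(3.6667) + (2.5)·(-3.3333) + (-0.5)·(2.6667) + (3.5)·(-2.3333)) / 5 = -17/5 = -3.4
  S[V,V] = ((2.6667)·(2.6667) + (-3.3333)·(-3.3333) + (3.6667)·(3.6667) + (-3.3333)·(-3.3333) + (2.6667)·(2.6667) + (-2.3333)·(-2.3333)) / 5 = 55.3333/5 = 11.0667

S is symmetric (S[j,i] = S[i,j]). Assembling:

S = [[7.5, -3.4],
 [-3.4, 11.0667]]


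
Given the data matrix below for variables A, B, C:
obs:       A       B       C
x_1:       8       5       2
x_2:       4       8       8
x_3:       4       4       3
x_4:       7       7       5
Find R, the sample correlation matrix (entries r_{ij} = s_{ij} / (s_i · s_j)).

Step 1 — column means:
  mean(A) = (8 + 4 + 4 + 7) / 4 = 23/4 = 5.75
  mean(B) = (5 + 8 + 4 + 7) / 4 = 24/4 = 6
  mean(C) = (2 + 8 + 3 + 5) / 4 = 18/4 = 4.5

Step 2 — sample variances and covariances s[i,j] = (1/(n-1)) · Σ_k (x_{k,i} - mean_i) · (x_{k,j} - mean_j), with n-1 = 3:
  s[A,A] = ((2.25)·(2.25) + (-1.75)·(-1.75) + (-1.75)·(-1.75) + (1.25)·(1.25)) / 3 = 12.75/3 = 4.25
  s[A,B] = ((2.25)·(-1) + (-1.75)·(2) + (-1.75)·(-2) + (1.25)·(1)) / 3 = -1/3 = -0.3333
  s[A,C] = ((2.25)·(-2.5) + (-1.75)·(3.5) + (-1.75)·(-1.5) + (1.25)·(0.5)) / 3 = -8.5/3 = -2.8333
  s[B,B] = ((-1)·(-1) + (2)·(2) + (-2)·(-2) + (1)·(1)) / 3 = 10/3 = 3.3333
  s[B,C] = ((-1)·(-2.5) + (2)·(3.5) + (-2)·(-1.5) + (1)·(0.5)) / 3 = 13/3 = 4.3333
  s[C,C] = ((-2.5)·(-2.5) + (3.5)·(3.5) + (-1.5)·(-1.5) + (0.5)·(0.5)) / 3 = 21/3 = 7
  Sample standard deviations s_i = √(s[i,i]):
  s(A) = √(4.25) = 2.0616
  s(B) = √(3.3333) = 1.8257
  s(C) = √(7) = 2.6458

Step 3 — r_{ij} = s_{ij} / (s_i · s_j):
  r[A,A] = 1 (diagonal).
  r[A,B] = -0.3333 / (2.0616 · 1.8257) = -0.3333 / 3.7639 = -0.0886
  r[A,C] = -2.8333 / (2.0616 · 2.6458) = -2.8333 / 5.4544 = -0.5195
  r[B,B] = 1 (diagonal).
  r[B,C] = 4.3333 / (1.8257 · 2.6458) = 4.3333 / 4.8305 = 0.8971
  r[C,C] = 1 (diagonal).

R is symmetric with unit diagonal. Assembling:

R = [[1, -0.0886, -0.5195],
 [-0.0886, 1, 0.8971],
 [-0.5195, 0.8971, 1]]


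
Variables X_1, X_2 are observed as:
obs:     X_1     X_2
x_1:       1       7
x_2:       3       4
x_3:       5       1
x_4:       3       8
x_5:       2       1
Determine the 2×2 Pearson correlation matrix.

Step 1 — column means:
  mean(X_1) = (1 + 3 + 5 + 3 + 2) / 5 = 14/5 = 2.8
  mean(X_2) = (7 + 4 + 1 + 8 + 1) / 5 = 21/5 = 4.2

Step 2 — sample variances and covariances s[i,j] = (1/(n-1)) · Σ_k (x_{k,i} - mean_i) · (x_{k,j} - mean_j), with n-1 = 4:
  s[X_1,X_1] = ((-1.8)·(-1.8) + (0.2)·(0.2) + (2.2)·(2.2) + (0.2)·(0.2) + (-0.8)·(-0.8)) / 4 = 8.8/4 = 2.2
  s[X_1,X_2] = ((-1.8)·(2.8) + (0.2)·(-0.2) + (2.2)·(-3.2) + (0.2)·(3.8) + (-0.8)·(-3.2)) / 4 = -8.8/4 = -2.2
  s[X_2,X_2] = ((2.8)·(2.8) + (-0.2)·(-0.2) + (-3.2)·(-3.2) + (3.8)·(3.8) + (-3.2)·(-3.2)) / 4 = 42.8/4 = 10.7
  Sample standard deviations s_i = √(s[i,i]):
  s(X_1) = √(2.2) = 1.4832
  s(X_2) = √(10.7) = 3.2711

Step 3 — r_{ij} = s_{ij} / (s_i · s_j):
  r[X_1,X_1] = 1 (diagonal).
  r[X_1,X_2] = -2.2 / (1.4832 · 3.2711) = -2.2 / 4.8518 = -0.4534
  r[X_2,X_2] = 1 (diagonal).

R is symmetric with unit diagonal. Assembling:

R = [[1, -0.4534],
 [-0.4534, 1]]


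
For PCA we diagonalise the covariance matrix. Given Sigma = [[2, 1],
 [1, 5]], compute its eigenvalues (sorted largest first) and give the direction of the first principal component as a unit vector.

Step 1 — characteristic polynomial of 2×2 Sigma:
  det(Sigma - λI) = λ² - trace · λ + det = 0.
  trace = 2 + 5 = 7, det = 2·5 - (1)² = 9.
Step 2 — discriminant:
  Δ = trace² - 4·det = 49 - 36 = 13.
Step 3 — eigenvalues:
  λ = (trace ± √Δ)/2 = (7 ± 3.6056)/2,
  λ_1 = 5.3028,  λ_2 = 1.6972.

Step 4 — unit eigenvector for λ_1: solve (Sigma - λ_1 I)v = 0. First row:
  (2 - 5.3028)·v_x + (1)·v_y = 0, i.e. (-3.3028)·v_x + (1)·v_y = 0,
  so v ∝ (b, λ_1 - a) = (1, 3.3028) = u.
  ||u|| = √((1)² + (3.3028)²) = √(11.9083) ≈ 3.4508,
  v_1 = u/||u|| ≈ (0.2898, 0.9571) (||v_1|| = 1).

λ_1 = 5.3028,  λ_2 = 1.6972;  v_1 ≈ (0.2898, 0.9571)


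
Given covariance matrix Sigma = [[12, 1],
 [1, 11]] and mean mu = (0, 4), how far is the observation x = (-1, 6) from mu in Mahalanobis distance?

Step 1 — centre the observation: (x - mu) = (-1, 2).

Step 2 — invert Sigma. det(Sigma) = 12·11 - (1)² = 131.
  Sigma^{-1} = (1/det) · [[d, -b], [-b, a]] = [[0.084, -0.0076],
 [-0.0076, 0.0916]].

Step 3 — form the quadratic (x - mu)^T · Sigma^{-1} · (x - mu):
  Sigma^{-1} · (x - mu) = (-0.0992, 0.1908).
  (x - mu)^T · [Sigma^{-1} · (x - mu)] = (-1)·(-0.0992) + (2)·(0.1908) = 0.4809.

Step 4 — take square root: d = √(0.4809) ≈ 0.6935.

d(x, mu) = √(0.4809) ≈ 0.6935


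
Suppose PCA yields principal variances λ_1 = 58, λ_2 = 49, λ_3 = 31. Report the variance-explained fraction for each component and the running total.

Step 1 — total variance = trace(Sigma) = Σ λ_i = 58 + 49 + 31 = 138.

Step 2 — fraction explained by component i = λ_i / Σ λ:
  PC1: 58/138 = 0.4203
  PC2: 49/138 = 0.3551
  PC3: 31/138 = 0.2246

Step 3 — cumulative fraction after k components = (λ_1 + ... + λ_k) / Σ λ:
  k = 1: 58/138 = 0.4203
  k = 2: (58 + 49)/138 = 107/138 = 0.7754
  k = 3: (58 + 49 + 31)/138 = 138/138 = 1

Summary (fraction, with percent):

explained: PC1 0.4203 (42.03%), PC2 0.3551 (35.51%), PC3 0.2246 (22.46%);  cumulative: 0.4203, 0.7754, 1


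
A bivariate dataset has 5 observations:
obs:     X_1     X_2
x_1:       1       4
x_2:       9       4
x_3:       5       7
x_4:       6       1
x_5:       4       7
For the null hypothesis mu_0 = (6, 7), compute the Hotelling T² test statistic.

Step 1 — sample mean vector:
  mean(X_1) = (1 + 9 + 5 + 6 + 4) / 5 = 25/5 = 5
  mean(X_2) = (4 + 4 + 7 + 1 + 7) / 5 = 23/5 = 4.6
  x̄ = (5, 4.6),  deviation x̄ - mu_0 = (5, 4.6) - (6, 7) = (-1, -2.4).

Step 2 — sample covariance matrix, S[i,j] = (1/(n-1)) · Σ_k (x_{k,i} - mean_i) · (x_{k,j} - mean_j), divisor n-1 = 4:
  S[X_1,X_1] = ((-4)·(-4) + (4)·(4) + (0)·(0) + (1)·(1) + (-1)·(-1)) / 4 = 34/4 = 8.5
  S[X_1,X_2] = ((-4)·(-0.6) + (4)·(-0.6) + (0)·(2.4) + (1)·(-3.6) + (-1)·(2.4)) / 4 = -6/4 = -1.5
  S[X_2,X_2] = ((-0.6)·(-0.6) + (-0.6)·(-0.6) + (2.4)·(2.4) + (-3.6)·(-3.6) + (2.4)·(2.4)) / 4 = 25.2/4 = 6.3
  S = [[8.5, -1.5],
 [-1.5, 6.3]].

Step 3 — invert S. det(S) = 8.5·6.3 - (-1.5)² = 51.3.
  S^{-1} = (1/det) · [[d, -b], [-b, a]] = [[0.1228, 0.0292],
 [0.0292, 0.1657]].

Step 4 — quadratic form (x̄ - mu_0)^T · S^{-1} · (x̄ - mu_0):
  S^{-1} · (x̄ - mu_0) = (-0.193, -0.4269),
  (x̄ - mu_0)^T · [...] = (-1)·(-0.193) + (-2.4)·(-0.4269) = 1.2175.

Step 5 — scale by n: T² = 5 · 1.2175 = 6.0877.

T² ≈ 6.0877


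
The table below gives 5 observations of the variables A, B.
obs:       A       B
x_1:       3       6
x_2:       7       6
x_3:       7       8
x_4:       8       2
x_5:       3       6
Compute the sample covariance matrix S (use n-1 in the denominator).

Step 1 — column means:
  mean(A) = (3 + 7 + 7 + 8 + 3) / 5 = 28/5 = 5.6
  mean(B) = (6 + 6 + 8 + 2 + 6) / 5 = 28/5 = 5.6

Step 2 — sample covariance S[i,j] = (1/(n-1)) · Σ_k (x_{k,i} - mean_i) · (x_{k,j} - mean_j), with n-1 = 4.
  S[A,A] = ((-2.6)·(-2.6) + (1.4)·(1.4) + (1.4)·(1.4) + (2.4)·(2.4) + (-2.6)·(-2.6)) / 4 = 23.2/4 = 5.8
  S[A,B] = ((-2.6)·(0.4) + (1.4)·(0.4) + (1.4)·(2.4) + (2.4)·(-3.6) + (-2.6)·(0.4)) / 4 = -6.8/4 = -1.7
  S[B,B] = ((0.4)·(0.4) + (0.4)·(0.4) + (2.4)·(2.4) + (-3.6)·(-3.6) + (0.4)·(0.4)) / 4 = 19.2/4 = 4.8

S is symmetric (S[j,i] = S[i,j]). Assembling:

S = [[5.8, -1.7],
 [-1.7, 4.8]]


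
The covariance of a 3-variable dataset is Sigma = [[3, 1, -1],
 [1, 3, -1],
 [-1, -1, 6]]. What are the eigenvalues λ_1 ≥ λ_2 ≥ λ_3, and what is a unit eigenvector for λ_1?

Step 1 — characteristic polynomial p(λ) = det(λI - Sigma) = λ³ - tr·λ² + c_1·λ - det, where tr = trace, c_1 = sum of the principal 2×2 minors, det = det(Sigma):
  tr = 3 + 3 + 6 = 12,
  c_1 = (3·3 - (1)²) + (3·6 - (-1)²) + (3·6 - (-1)²) = 8 + 17 + 17 = 42,
  det = 3·(3·6 - (-1)²) - (1)·((1)·6 - (-1)·(-1)) + (-1)·((1)·(-1) - 3·(-1)) = 3·(17) - (1)·(5) + (-1)·(2) = 44.
  So p(λ) = λ³ - 12λ² + 42λ - 44.
Step 2 — look for an integer root (rational root theorem: any rational root is an integer divisor of 44). Testing λ = 2:
  p(2) = 8 - 48 + 84 - 44 = 0  ✓
  Dividing out (λ - 2): p(λ) = (λ - 2)(λ² - 10λ + 22).
Step 3 — remaining eigenvalues from the quadratic λ² - 10λ + 22 = 0:
  Δ = 10² - 4·22 = 100 - 88 = 12,  λ = (10 ± √12)/2 = (10 ± 3.4641)/2 ≈ 6.7321 or 3.2679.
  Sorted: λ_1 = 6.7321,  λ_2 = 3.2679,  λ_3 = 2  (check: sum = 12 = tr ✓).

Step 4 — unit eigenvector for λ_1 ≈ 6.7321: v spans the null space of (Sigma - λ_1 I), whose rows are
  r_1 = (-3.7321, 1, -1),  r_2 = (1, -3.7321, -1),  r_3 = (-1, -1, -0.7321).
  v is orthogonal to every row, so take v ∝ r_1 × r_2 = ((1)·(-1) - (-1)·(-3.7321), (-1)·(1) - (-3.7321)·(-1), (-3.7321)·(-3.7321) - (1)·(1)) ≈ (-4.7321, -4.7321, 12.9282).
  Rescale (multiply by -1 so the first nonzero entry is positive): u = (4.7321, 4.7321, -12.9282).
  ||u|| = √((4.7321)² + (4.7321)² + (-12.9282)²) = √(211.923) ≈ 14.5576,  v_1 = u/||u|| ≈ (0.3251, 0.3251, -0.8881) (||v_1|| = 1).

λ_1 = 6.7321,  λ_2 = 3.2679,  λ_3 = 2;  v_1 ≈ (0.3251, 0.3251, -0.8881)


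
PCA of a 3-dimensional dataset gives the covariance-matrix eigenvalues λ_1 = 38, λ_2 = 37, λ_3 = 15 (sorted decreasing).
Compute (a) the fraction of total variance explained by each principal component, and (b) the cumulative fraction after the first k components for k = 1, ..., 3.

Step 1 — total variance = trace(Sigma) = Σ λ_i = 38 + 37 + 15 = 90.

Step 2 — fraction explained by component i = λ_i / Σ λ:
  PC1: 38/90 = 0.4222
  PC2: 37/90 = 0.4111
  PC3: 15/90 = 0.1667

Step 3 — cumulative fraction after k components = (λ_1 + ... + λ_k) / Σ λ:
  k = 1: 38/90 = 0.4222
  k = 2: (38 + 37)/90 = 75/90 = 0.8333
  k = 3: (38 + 37 + 15)/90 = 90/90 = 1

Summary (fraction, with percent):

explained: PC1 0.4222 (42.22%), PC2 0.4111 (41.11%), PC3 0.1667 (16.67%);  cumulative: 0.4222, 0.8333, 1


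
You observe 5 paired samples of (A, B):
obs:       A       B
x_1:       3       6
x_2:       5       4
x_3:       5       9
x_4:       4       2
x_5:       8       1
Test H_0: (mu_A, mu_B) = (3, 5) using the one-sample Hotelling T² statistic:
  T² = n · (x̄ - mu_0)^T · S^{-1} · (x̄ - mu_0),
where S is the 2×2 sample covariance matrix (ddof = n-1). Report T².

Step 1 — sample mean vector:
  mean(A) = (3 + 5 + 5 + 4 + 8) / 5 = 25/5 = 5
  mean(B) = (6 + 4 + 9 + 2 + 1) / 5 = 22/5 = 4.4
  x̄ = (5, 4.4),  deviation x̄ - mu_0 = (5, 4.4) - (3, 5) = (2, -0.6).

Step 2 — sample covariance matrix, S[i,j] = (1/(n-1)) · Σ_k (x_{k,i} - mean_i) · (x_{k,j} - mean_j), divisor n-1 = 4:
  S[A,A] = ((-2)·(-2) + (0)·(0) + (0)·(0) + (-1)·(-1) + (3)·(3)) / 4 = 14/4 = 3.5
  S[A,B] = ((-2)·(1.6) + (0)·(-0.4) + (0)·(4.6) + (-1)·(-2.4) + (3)·(-3.4)) / 4 = -11/4 = -2.75
  S[B,B] = ((1.6)·(1.6) + (-0.4)·(-0.4) + (4.6)·(4.6) + (-2.4)·(-2.4) + (-3.4)·(-3.4)) / 4 = 41.2/4 = 10.3
  S = [[3.5, -2.75],
 [-2.75, 10.3]].

Step 3 — invert S. det(S) = 3.5·10.3 - (-2.75)² = 28.4875.
  S^{-1} = (1/det) · [[d, -b], [-b, a]] = [[0.3616, 0.0965],
 [0.0965, 0.1229]].

Step 4 — quadratic form (x̄ - mu_0)^T · S^{-1} · (x̄ - mu_0):
  S^{-1} · (x̄ - mu_0) = (0.6652, 0.1194),
  (x̄ - mu_0)^T · [...] = (2)·(0.6652) + (-0.6)·(0.1194) = 1.2588.

Step 5 — scale by n: T² = 5 · 1.2588 = 6.294.

T² ≈ 6.294


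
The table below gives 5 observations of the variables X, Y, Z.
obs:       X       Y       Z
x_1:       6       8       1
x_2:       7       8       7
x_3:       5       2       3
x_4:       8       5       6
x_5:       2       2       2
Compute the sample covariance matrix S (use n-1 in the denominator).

Step 1 — column means:
  mean(X) = (6 + 7 + 5 + 8 + 2) / 5 = 28/5 = 5.6
  mean(Y) = (8 + 8 + 2 + 5 + 2) / 5 = 25/5 = 5
  mean(Z) = (1 + 7 + 3 + 6 + 2) / 5 = 19/5 = 3.8

Step 2 — sample covariance S[i,j] = (1/(n-1)) · Σ_k (x_{k,i} - mean_i) · (x_{k,j} - mean_j), with n-1 = 4.
  S[X,X] = ((0.4)·(0.4) + (1.4)·(1.4) + (-0.6)·(-0.6) + (2.4)·(2.4) + (-3.6)·(-3.6)) / 4 = 21.2/4 = 5.3
  S[X,Y] = ((0.4)·(3) + (1.4)·(3) + (-0.6)·(-3) + (2.4)·(0) + (-3.6)·(-3)) / 4 = 18/4 = 4.5
  S[X,Z] = ((0.4)·(-2.8) + (1.4)·(3.2) + (-0.6)·(-0.8) + (2.4)·(2.2) + (-3.6)·(-1.8)) / 4 = 15.6/4 = 3.9
  S[Y,Y] = ((3)·(3) + (3)·(3) + (-3)·(-3) + (0)·(0) + (-3)·(-3)) / 4 = 36/4 = 9
  S[Y,Z] = ((3)·(-2.8) + (3)·(3.2) + (-3)·(-0.8) + (0)·(2.2) + (-3)·(-1.8)) / 4 = 9/4 = 2.25
  S[Z,Z] = ((-2.8)·(-2.8) + (3.2)·(3.2) + (-0.8)·(-0.8) + (2.2)·(2.2) + (-1.8)·(-1.8)) / 4 = 26.8/4 = 6.7

S is symmetric (S[j,i] = S[i,j]). Assembling:

S = [[5.3, 4.5, 3.9],
 [4.5, 9, 2.25],
 [3.9, 2.25, 6.7]]


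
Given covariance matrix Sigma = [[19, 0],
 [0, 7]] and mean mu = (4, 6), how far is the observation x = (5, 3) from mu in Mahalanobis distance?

Step 1 — centre the observation: (x - mu) = (1, -3).

Step 2 — invert Sigma. det(Sigma) = 19·7 - (0)² = 133.
  Sigma^{-1} = (1/det) · [[d, -b], [-b, a]] = [[0.0526, 0],
 [0, 0.1429]].

Step 3 — form the quadratic (x - mu)^T · Sigma^{-1} · (x - mu):
  Sigma^{-1} · (x - mu) = (0.0526, -0.4286).
  (x - mu)^T · [Sigma^{-1} · (x - mu)] = (1)·(0.0526) + (-3)·(-0.4286) = 1.3383.

Step 4 — take square root: d = √(1.3383) ≈ 1.1569.

d(x, mu) = √(1.3383) ≈ 1.1569


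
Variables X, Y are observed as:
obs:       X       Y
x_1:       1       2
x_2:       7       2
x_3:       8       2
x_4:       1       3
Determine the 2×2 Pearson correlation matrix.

Step 1 — column means:
  mean(X) = (1 + 7 + 8 + 1) / 4 = 17/4 = 4.25
  mean(Y) = (2 + 2 + 2 + 3) / 4 = 9/4 = 2.25

Step 2 — sample variances and covariances s[i,j] = (1/(n-1)) · Σ_k (x_{k,i} - mean_i) · (x_{k,j} - mean_j), with n-1 = 3:
  s[X,X] = ((-3.25)·(-3.25) + (2.75)·(2.75) + (3.75)·(3.75) + (-3.25)·(-3.25)) / 3 = 42.75/3 = 14.25
  s[X,Y] = ((-3.25)·(-0.25) + (2.75)·(-0.25) + (3.75)·(-0.25) + (-3.25)·(0.75)) / 3 = -3.25/3 = -1.0833
  s[Y,Y] = ((-0.25)·(-0.25) + (-0.25)·(-0.25) + (-0.25)·(-0.25) + (0.75)·(0.75)) / 3 = 0.75/3 = 0.25
  Sample standard deviations s_i = √(s[i,i]):
  s(X) = √(14.25) = 3.7749
  s(Y) = √(0.25) = 0.5

Step 3 — r_{ij} = s_{ij} / (s_i · s_j):
  r[X,X] = 1 (diagonal).
  r[X,Y] = -1.0833 / (3.7749 · 0.5) = -1.0833 / 1.8875 = -0.574
  r[Y,Y] = 1 (diagonal).

R is symmetric with unit diagonal. Assembling:

R = [[1, -0.574],
 [-0.574, 1]]


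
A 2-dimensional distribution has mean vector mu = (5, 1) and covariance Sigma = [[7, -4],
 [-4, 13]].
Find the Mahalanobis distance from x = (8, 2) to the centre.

Step 1 — centre the observation: (x - mu) = (3, 1).

Step 2 — invert Sigma. det(Sigma) = 7·13 - (-4)² = 75.
  Sigma^{-1} = (1/det) · [[d, -b], [-b, a]] = [[0.1733, 0.0533],
 [0.0533, 0.0933]].

Step 3 — form the quadratic (x - mu)^T · Sigma^{-1} · (x - mu):
  Sigma^{-1} · (x - mu) = (0.5733, 0.2533).
  (x - mu)^T · [Sigma^{-1} · (x - mu)] = (3)·(0.5733) + (1)·(0.2533) = 1.9733.

Step 4 — take square root: d = √(1.9733) ≈ 1.4048.

d(x, mu) = √(1.9733) ≈ 1.4048


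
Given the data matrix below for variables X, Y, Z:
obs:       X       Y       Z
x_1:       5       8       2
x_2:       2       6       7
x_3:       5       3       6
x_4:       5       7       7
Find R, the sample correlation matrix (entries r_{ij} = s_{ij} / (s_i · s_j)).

Step 1 — column means:
  mean(X) = (5 + 2 + 5 + 5) / 4 = 17/4 = 4.25
  mean(Y) = (8 + 6 + 3 + 7) / 4 = 24/4 = 6
  mean(Z) = (2 + 7 + 6 + 7) / 4 = 22/4 = 5.5

Step 2 — sample variances and covariances s[i,j] = (1/(n-1)) · Σ_k (x_{k,i} - mean_i) · (x_{k,j} - mean_j), with n-1 = 3:
  s[X,X] = ((0.75)·(0.75) + (-2.25)·(-2.25) + (0.75)·(0.75) + (0.75)·(0.75)) / 3 = 6.75/3 = 2.25
  s[X,Y] = ((0.75)·(2) + (-2.25)·(0) + (0.75)·(-3) + (0.75)·(1)) / 3 = 0/3 = 0
  s[X,Z] = ((0.75)·(-3.5) + (-2.25)·(1.5) + (0.75)·(0.5) + (0.75)·(1.5)) / 3 = -4.5/3 = -1.5
  s[Y,Y] = ((2)·(2) + (0)·(0) + (-3)·(-3) + (1)·(1)) / 3 = 14/3 = 4.6667
  s[Y,Z] = ((2)·(-3.5) + (0)·(1.5) + (-3)·(0.5) + (1)·(1.5)) / 3 = -7/3 = -2.3333
  s[Z,Z] = ((-3.5)·(-3.5) + (1.5)·(1.5) + (0.5)·(0.5) + (1.5)·(1.5)) / 3 = 17/3 = 5.6667
  Sample standard deviations s_i = √(s[i,i]):
  s(X) = √(2.25) = 1.5
  s(Y) = √(4.6667) = 2.1602
  s(Z) = √(5.6667) = 2.3805

Step 3 — r_{ij} = s_{ij} / (s_i · s_j):
  r[X,X] = 1 (diagonal).
  r[X,Y] = 0 / (1.5 · 2.1602) = 0 / 3.2404 = 0
  r[X,Z] = -1.5 / (1.5 · 2.3805) = -1.5 / 3.5707 = -0.4201
  r[Y,Y] = 1 (diagonal).
  r[Y,Z] = -2.3333 / (2.1602 · 2.3805) = -2.3333 / 5.1424 = -0.4537
  r[Z,Z] = 1 (diagonal).

R is symmetric with unit diagonal. Assembling:

R = [[1, 0, -0.4201],
 [0, 1, -0.4537],
 [-0.4201, -0.4537, 1]]


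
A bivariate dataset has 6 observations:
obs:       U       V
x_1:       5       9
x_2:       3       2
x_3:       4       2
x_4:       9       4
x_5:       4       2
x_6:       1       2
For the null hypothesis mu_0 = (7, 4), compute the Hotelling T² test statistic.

Step 1 — sample mean vector:
  mean(U) = (5 + 3 + 4 + 9 + 4 + 1) / 6 = 26/6 = 4.3333
  mean(V) = (9 + 2 + 2 + 4 + 2 + 2) / 6 = 21/6 = 3.5
  x̄ = (4.3333, 3.5),  deviation x̄ - mu_0 = (4.3333, 3.5) - (7, 4) = (-2.6667, -0.5).

Step 2 — sample covariance matrix, S[i,j] = (1/(n-1)) · Σ_k (x_{k,i} - mean_i) · (x_{k,j} - mean_j), divisor n-1 = 5:
  S[U,U] = ((0.6667)·(0.6667) + (-1.3333)·(-1.3333) + (-0.3333)·(-0.3333) + (4.6667)·(4.6667) + (-0.3333)·(-0.3333) + (-3.3333)·(-3.3333)) / 5 = 35.3333/5 = 7.0667
  S[U,V] = ((0.6667)·(5.5) + (-1.3333)·(-1.5) + (-0.3333)·(-1.5) + (4.6667)·(0.5) + (-0.3333)·(-1.5) + (-3.3333)·(-1.5)) / 5 = 14/5 = 2.8
  S[V,V] = ((5.5)·(5.5) + (-1.5)·(-1.5) + (-1.5)·(-1.5) + (0.5)·(0.5) + (-1.5)·(-1.5) + (-1.5)·(-1.5)) / 5 = 39.5/5 = 7.9
  S = [[7.0667, 2.8],
 [2.8, 7.9]].

Step 3 — invert S. det(S) = 7.0667·7.9 - (2.8)² = 47.9867.
  S^{-1} = (1/det) · [[d, -b], [-b, a]] = [[0.1646, -0.0583],
 [-0.0583, 0.1473]].

Step 4 — quadratic form (x̄ - mu_0)^T · S^{-1} · (x̄ - mu_0):
  S^{-1} · (x̄ - mu_0) = (-0.4098, 0.082),
  (x̄ - mu_0)^T · [...] = (-2.6667)·(-0.4098) + (-0.5)·(0.082) = 1.0519.

Step 5 — scale by n: T² = 6 · 1.0519 = 6.3115.

T² ≈ 6.3115


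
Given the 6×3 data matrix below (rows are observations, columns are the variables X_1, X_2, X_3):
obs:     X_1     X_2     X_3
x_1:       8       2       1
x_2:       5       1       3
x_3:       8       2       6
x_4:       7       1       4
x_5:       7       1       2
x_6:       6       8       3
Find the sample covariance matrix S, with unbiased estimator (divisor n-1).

Step 1 — column means:
  mean(X_1) = (8 + 5 + 8 + 7 + 7 + 6) / 6 = 41/6 = 6.8333
  mean(X_2) = (2 + 1 + 2 + 1 + 1 + 8) / 6 = 15/6 = 2.5
  mean(X_3) = (1 + 3 + 6 + 4 + 2 + 3) / 6 = 19/6 = 3.1667

Step 2 — sample covariance S[i,j] = (1/(n-1)) · Σ_k (x_{k,i} - mean_i) · (x_{k,j} - mean_j), with n-1 = 5.
  S[X_1,X_1] = ((1.1667)·(1.1667) + (-1.8333)·(-1.8333) + (1.1667)·(1.1667) + (0.1667)·(0.1667) + (0.1667)·(0.1667) + (-0.8333)·(-0.8333)) / 5 = 6.8333/5 = 1.3667
  S[X_1,X_2] = ((1.1667)·(-0.5) + (-1.8333)·(-1.5) + (1.1667)·(-0.5) + (0.1667)·(-1.5) + (0.1667)·(-1.5) + (-0.8333)·(5.5)) / 5 = -3.5/5 = -0.7
  S[X_1,X_3] = ((1.1667)·(-2.1667) + (-1.8333)·(-0.1667) + (1.1667)·(2.8333) + (0.1667)·(0.8333) + (0.1667)·(-1.1667) + (-0.8333)·(-0.1667)) / 5 = 1.1667/5 = 0.2333
  S[X_2,X_2] = ((-0.5)·(-0.5) + (-1.5)·(-1.5) + (-0.5)·(-0.5) + (-1.5)·(-1.5) + (-1.5)·(-1.5) + (5.5)·(5.5)) / 5 = 37.5/5 = 7.5
  S[X_2,X_3] = ((-0.5)·(-2.1667) + (-1.5)·(-0.1667) + (-0.5)·(2.8333) + (-1.5)·(0.8333) + (-1.5)·(-1.1667) + (5.5)·(-0.1667)) / 5 = -0.5/5 = -0.1
  S[X_3,X_3] = ((-2.1667)·(-2.1667) + (-0.1667)·(-0.1667) + (2.8333)·(2.8333) + (0.8333)·(0.8333) + (-1.1667)·(-1.1667) + (-0.1667)·(-0.1667)) / 5 = 14.8333/5 = 2.9667

S is symmetric (S[j,i] = S[i,j]). Assembling:

S = [[1.3667, -0.7, 0.2333],
 [-0.7, 7.5, -0.1],
 [0.2333, -0.1, 2.9667]]


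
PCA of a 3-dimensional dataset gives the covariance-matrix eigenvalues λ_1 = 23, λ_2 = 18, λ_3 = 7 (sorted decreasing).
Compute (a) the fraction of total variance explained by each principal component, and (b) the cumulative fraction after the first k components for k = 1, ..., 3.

Step 1 — total variance = trace(Sigma) = Σ λ_i = 23 + 18 + 7 = 48.

Step 2 — fraction explained by component i = λ_i / Σ λ:
  PC1: 23/48 = 0.4792
  PC2: 18/48 = 0.375
  PC3: 7/48 = 0.1458

Step 3 — cumulative fraction after k components = (λ_1 + ... + λ_k) / Σ λ:
  k = 1: 23/48 = 0.4792
  k = 2: (23 + 18)/48 = 41/48 = 0.8542
  k = 3: (23 + 18 + 7)/48 = 48/48 = 1

Summary (fraction, with percent):

explained: PC1 0.4792 (47.92%), PC2 0.375 (37.5%), PC3 0.1458 (14.58%);  cumulative: 0.4792, 0.8542, 1


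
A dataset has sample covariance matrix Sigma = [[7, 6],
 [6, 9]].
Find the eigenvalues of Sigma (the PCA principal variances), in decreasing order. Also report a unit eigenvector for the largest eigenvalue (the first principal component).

Step 1 — characteristic polynomial of 2×2 Sigma:
  det(Sigma - λI) = λ² - trace · λ + det = 0.
  trace = 7 + 9 = 16, det = 7·9 - (6)² = 27.
Step 2 — discriminant:
  Δ = trace² - 4·det = 256 - 108 = 148.
Step 3 — eigenvalues:
  λ = (trace ± √Δ)/2 = (16 ± 12.1655)/2,
  λ_1 = 14.0828,  λ_2 = 1.9172.

Step 4 — unit eigenvector for λ_1: solve (Sigma - λ_1 I)v = 0. First row:
  (7 - 14.0828)·v_x + (6)·v_y = 0, i.e. (-7.0828)·v_x + (6)·v_y = 0,
  so v ∝ (b, λ_1 - a) = (6, 7.0828) = u.
  ||u|| = √((6)² + (7.0828)²) = √(86.1655) ≈ 9.2825,
  v_1 = u/||u|| ≈ (0.6464, 0.763) (||v_1|| = 1).

λ_1 = 14.0828,  λ_2 = 1.9172;  v_1 ≈ (0.6464, 0.763)


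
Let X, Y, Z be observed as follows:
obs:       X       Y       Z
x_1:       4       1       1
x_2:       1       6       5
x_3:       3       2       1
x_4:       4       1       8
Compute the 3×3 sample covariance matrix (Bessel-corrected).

Step 1 — column means:
  mean(X) = (4 + 1 + 3 + 4) / 4 = 12/4 = 3
  mean(Y) = (1 + 6 + 2 + 1) / 4 = 10/4 = 2.5
  mean(Z) = (1 + 5 + 1 + 8) / 4 = 15/4 = 3.75

Step 2 — sample covariance S[i,j] = (1/(n-1)) · Σ_k (x_{k,i} - mean_i) · (x_{k,j} - mean_j), with n-1 = 3.
  S[X,X] = ((1)·(1) + (-2)·(-2) + (0)·(0) + (1)·(1)) / 3 = 6/3 = 2
  S[X,Y] = ((1)·(-1.5) + (-2)·(3.5) + (0)·(-0.5) + (1)·(-1.5)) / 3 = -10/3 = -3.3333
  S[X,Z] = ((1)·(-2.75) + (-2)·(1.25) + (0)·(-2.75) + (1)·(4.25)) / 3 = -1/3 = -0.3333
  S[Y,Y] = ((-1.5)·(-1.5) + (3.5)·(3.5) + (-0.5)·(-0.5) + (-1.5)·(-1.5)) / 3 = 17/3 = 5.6667
  S[Y,Z] = ((-1.5)·(-2.75) + (3.5)·(1.25) + (-0.5)·(-2.75) + (-1.5)·(4.25)) / 3 = 3.5/3 = 1.1667
  S[Z,Z] = ((-2.75)·(-2.75) + (1.25)·(1.25) + (-2.75)·(-2.75) + (4.25)·(4.25)) / 3 = 34.75/3 = 11.5833

S is symmetric (S[j,i] = S[i,j]). Assembling:

S = [[2, -3.3333, -0.3333],
 [-3.3333, 5.6667, 1.1667],
 [-0.3333, 1.1667, 11.5833]]


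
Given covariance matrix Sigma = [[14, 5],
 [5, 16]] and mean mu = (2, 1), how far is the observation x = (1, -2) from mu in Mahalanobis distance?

Step 1 — centre the observation: (x - mu) = (-1, -3).

Step 2 — invert Sigma. det(Sigma) = 14·16 - (5)² = 199.
  Sigma^{-1} = (1/det) · [[d, -b], [-b, a]] = [[0.0804, -0.0251],
 [-0.0251, 0.0704]].

Step 3 — form the quadratic (x - mu)^T · Sigma^{-1} · (x - mu):
  Sigma^{-1} · (x - mu) = (-0.005, -0.1859).
  (x - mu)^T · [Sigma^{-1} · (x - mu)] = (-1)·(-0.005) + (-3)·(-0.1859) = 0.5628.

Step 4 — take square root: d = √(0.5628) ≈ 0.7502.

d(x, mu) = √(0.5628) ≈ 0.7502
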